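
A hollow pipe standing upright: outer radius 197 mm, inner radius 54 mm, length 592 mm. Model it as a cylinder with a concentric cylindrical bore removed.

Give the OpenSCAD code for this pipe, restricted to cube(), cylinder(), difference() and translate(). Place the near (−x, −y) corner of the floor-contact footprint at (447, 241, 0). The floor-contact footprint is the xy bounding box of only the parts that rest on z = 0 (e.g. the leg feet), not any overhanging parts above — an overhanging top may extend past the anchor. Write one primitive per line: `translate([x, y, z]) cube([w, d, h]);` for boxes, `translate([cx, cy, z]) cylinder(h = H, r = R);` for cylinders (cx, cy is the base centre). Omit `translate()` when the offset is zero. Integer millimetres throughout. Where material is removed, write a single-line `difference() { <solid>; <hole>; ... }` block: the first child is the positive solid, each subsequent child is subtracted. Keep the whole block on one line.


difference() { translate([644, 438, 0]) cylinder(h = 592, r = 197); translate([644, 438, 0]) cylinder(h = 592, r = 54); }


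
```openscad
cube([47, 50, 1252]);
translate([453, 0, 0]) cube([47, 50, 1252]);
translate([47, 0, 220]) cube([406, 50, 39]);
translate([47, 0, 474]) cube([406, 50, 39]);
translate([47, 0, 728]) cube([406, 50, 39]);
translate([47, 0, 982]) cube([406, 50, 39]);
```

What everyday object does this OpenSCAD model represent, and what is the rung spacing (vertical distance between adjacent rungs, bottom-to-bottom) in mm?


A ladder. The rung spacing is 254 mm.

Two tall 47×50 posts with 4 short bars between them — a ladder. Adjacent rungs sit at z = 220 and z = 474, so the spacing is 474 − 220 = 254 mm.


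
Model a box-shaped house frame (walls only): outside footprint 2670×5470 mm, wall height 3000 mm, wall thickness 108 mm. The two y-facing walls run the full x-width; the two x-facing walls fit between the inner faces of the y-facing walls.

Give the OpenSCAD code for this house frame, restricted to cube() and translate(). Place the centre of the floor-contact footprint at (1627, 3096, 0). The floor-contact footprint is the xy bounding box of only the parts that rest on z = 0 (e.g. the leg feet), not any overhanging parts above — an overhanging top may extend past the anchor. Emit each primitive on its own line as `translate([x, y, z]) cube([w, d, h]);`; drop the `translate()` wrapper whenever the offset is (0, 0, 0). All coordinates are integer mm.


translate([292, 361, 0]) cube([2670, 108, 3000]);
translate([292, 5723, 0]) cube([2670, 108, 3000]);
translate([292, 469, 0]) cube([108, 5254, 3000]);
translate([2854, 469, 0]) cube([108, 5254, 3000]);


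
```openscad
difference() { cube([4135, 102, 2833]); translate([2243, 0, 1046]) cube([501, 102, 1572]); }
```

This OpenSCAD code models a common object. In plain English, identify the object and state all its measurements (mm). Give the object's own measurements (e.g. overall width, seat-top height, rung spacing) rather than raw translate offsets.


A wall 4135 mm long (x), 102 mm thick (y), 2833 mm tall, with a rectangular window opening cut through it. The opening is 501 mm wide and 1572 mm tall; its sill is at z = 1046 mm and its near (−x) edge is 2243 mm from the wall's −x end. The opening passes through the full wall thickness.


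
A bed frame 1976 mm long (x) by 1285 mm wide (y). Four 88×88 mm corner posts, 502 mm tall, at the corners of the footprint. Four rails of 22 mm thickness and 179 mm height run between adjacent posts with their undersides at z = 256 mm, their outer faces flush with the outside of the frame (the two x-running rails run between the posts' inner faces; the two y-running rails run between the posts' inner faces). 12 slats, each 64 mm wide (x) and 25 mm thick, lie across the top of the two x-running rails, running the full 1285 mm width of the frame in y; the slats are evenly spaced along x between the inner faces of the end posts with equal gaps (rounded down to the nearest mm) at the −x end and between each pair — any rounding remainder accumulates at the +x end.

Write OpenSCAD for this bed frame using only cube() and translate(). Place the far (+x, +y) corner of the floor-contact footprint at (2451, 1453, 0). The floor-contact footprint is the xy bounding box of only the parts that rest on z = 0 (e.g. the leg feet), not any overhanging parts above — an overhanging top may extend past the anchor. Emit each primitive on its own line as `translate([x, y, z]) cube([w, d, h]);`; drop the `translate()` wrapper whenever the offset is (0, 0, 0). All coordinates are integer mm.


translate([475, 168, 0]) cube([88, 88, 502]);
translate([475, 1365, 0]) cube([88, 88, 502]);
translate([2363, 168, 0]) cube([88, 88, 502]);
translate([2363, 1365, 0]) cube([88, 88, 502]);
translate([563, 168, 256]) cube([1800, 22, 179]);
translate([563, 1431, 256]) cube([1800, 22, 179]);
translate([475, 256, 256]) cube([22, 1109, 179]);
translate([2429, 256, 256]) cube([22, 1109, 179]);
translate([642, 168, 435]) cube([64, 1285, 25]);
translate([785, 168, 435]) cube([64, 1285, 25]);
translate([928, 168, 435]) cube([64, 1285, 25]);
translate([1071, 168, 435]) cube([64, 1285, 25]);
translate([1214, 168, 435]) cube([64, 1285, 25]);
translate([1357, 168, 435]) cube([64, 1285, 25]);
translate([1500, 168, 435]) cube([64, 1285, 25]);
translate([1643, 168, 435]) cube([64, 1285, 25]);
translate([1786, 168, 435]) cube([64, 1285, 25]);
translate([1929, 168, 435]) cube([64, 1285, 25]);
translate([2072, 168, 435]) cube([64, 1285, 25]);
translate([2215, 168, 435]) cube([64, 1285, 25]);


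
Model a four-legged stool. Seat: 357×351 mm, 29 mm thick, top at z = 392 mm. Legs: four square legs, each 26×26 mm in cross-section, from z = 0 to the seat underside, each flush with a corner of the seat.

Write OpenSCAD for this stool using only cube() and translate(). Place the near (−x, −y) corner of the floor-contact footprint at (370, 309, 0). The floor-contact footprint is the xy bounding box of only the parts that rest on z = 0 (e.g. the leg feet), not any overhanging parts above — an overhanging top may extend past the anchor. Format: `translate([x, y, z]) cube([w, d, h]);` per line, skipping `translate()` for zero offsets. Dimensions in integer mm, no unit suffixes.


translate([370, 309, 363]) cube([357, 351, 29]);
translate([370, 309, 0]) cube([26, 26, 363]);
translate([701, 309, 0]) cube([26, 26, 363]);
translate([370, 634, 0]) cube([26, 26, 363]);
translate([701, 634, 0]) cube([26, 26, 363]);


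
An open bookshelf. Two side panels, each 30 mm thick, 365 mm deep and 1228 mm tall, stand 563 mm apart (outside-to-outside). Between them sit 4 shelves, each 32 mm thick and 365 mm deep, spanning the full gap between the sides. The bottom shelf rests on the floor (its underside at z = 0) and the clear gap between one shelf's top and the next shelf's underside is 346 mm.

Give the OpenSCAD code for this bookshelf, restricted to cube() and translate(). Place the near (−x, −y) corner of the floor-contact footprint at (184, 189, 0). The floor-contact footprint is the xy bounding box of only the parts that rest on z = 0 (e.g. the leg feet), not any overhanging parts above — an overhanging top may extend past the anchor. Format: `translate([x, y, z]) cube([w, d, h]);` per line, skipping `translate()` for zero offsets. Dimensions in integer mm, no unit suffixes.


translate([184, 189, 0]) cube([30, 365, 1228]);
translate([717, 189, 0]) cube([30, 365, 1228]);
translate([214, 189, 0]) cube([503, 365, 32]);
translate([214, 189, 378]) cube([503, 365, 32]);
translate([214, 189, 756]) cube([503, 365, 32]);
translate([214, 189, 1134]) cube([503, 365, 32]);


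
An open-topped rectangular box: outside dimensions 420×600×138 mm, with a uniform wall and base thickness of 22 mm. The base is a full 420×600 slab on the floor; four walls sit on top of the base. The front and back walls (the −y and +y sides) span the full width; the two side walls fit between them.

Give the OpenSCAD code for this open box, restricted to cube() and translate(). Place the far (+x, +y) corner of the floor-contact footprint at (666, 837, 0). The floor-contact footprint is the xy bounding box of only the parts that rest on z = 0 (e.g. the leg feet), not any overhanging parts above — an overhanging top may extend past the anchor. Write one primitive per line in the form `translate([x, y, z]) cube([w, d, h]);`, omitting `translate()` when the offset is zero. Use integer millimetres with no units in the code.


translate([246, 237, 0]) cube([420, 600, 22]);
translate([246, 237, 22]) cube([420, 22, 116]);
translate([246, 815, 22]) cube([420, 22, 116]);
translate([246, 259, 22]) cube([22, 556, 116]);
translate([644, 259, 22]) cube([22, 556, 116]);


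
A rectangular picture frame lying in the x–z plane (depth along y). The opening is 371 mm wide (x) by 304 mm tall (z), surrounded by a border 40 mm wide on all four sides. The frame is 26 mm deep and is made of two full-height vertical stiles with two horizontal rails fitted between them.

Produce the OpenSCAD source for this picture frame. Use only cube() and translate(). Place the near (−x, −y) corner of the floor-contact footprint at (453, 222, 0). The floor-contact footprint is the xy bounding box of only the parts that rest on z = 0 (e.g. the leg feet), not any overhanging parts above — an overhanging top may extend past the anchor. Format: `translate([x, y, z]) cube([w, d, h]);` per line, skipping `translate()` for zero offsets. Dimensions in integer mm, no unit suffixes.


translate([453, 222, 0]) cube([40, 26, 384]);
translate([864, 222, 0]) cube([40, 26, 384]);
translate([493, 222, 0]) cube([371, 26, 40]);
translate([493, 222, 344]) cube([371, 26, 40]);


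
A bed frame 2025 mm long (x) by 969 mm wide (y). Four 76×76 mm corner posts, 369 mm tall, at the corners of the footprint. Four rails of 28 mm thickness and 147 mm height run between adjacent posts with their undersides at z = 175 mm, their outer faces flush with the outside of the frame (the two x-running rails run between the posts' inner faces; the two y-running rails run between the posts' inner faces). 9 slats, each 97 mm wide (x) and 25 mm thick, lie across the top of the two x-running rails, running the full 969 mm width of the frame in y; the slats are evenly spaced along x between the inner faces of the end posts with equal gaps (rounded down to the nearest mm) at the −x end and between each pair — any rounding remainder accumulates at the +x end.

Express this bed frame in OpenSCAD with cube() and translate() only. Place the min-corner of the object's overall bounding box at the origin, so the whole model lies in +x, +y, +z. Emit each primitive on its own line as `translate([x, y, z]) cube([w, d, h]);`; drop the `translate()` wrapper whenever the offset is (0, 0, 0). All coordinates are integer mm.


cube([76, 76, 369]);
translate([0, 893, 0]) cube([76, 76, 369]);
translate([1949, 0, 0]) cube([76, 76, 369]);
translate([1949, 893, 0]) cube([76, 76, 369]);
translate([76, 0, 175]) cube([1873, 28, 147]);
translate([76, 941, 175]) cube([1873, 28, 147]);
translate([0, 76, 175]) cube([28, 817, 147]);
translate([1997, 76, 175]) cube([28, 817, 147]);
translate([176, 0, 322]) cube([97, 969, 25]);
translate([373, 0, 322]) cube([97, 969, 25]);
translate([570, 0, 322]) cube([97, 969, 25]);
translate([767, 0, 322]) cube([97, 969, 25]);
translate([964, 0, 322]) cube([97, 969, 25]);
translate([1161, 0, 322]) cube([97, 969, 25]);
translate([1358, 0, 322]) cube([97, 969, 25]);
translate([1555, 0, 322]) cube([97, 969, 25]);
translate([1752, 0, 322]) cube([97, 969, 25]);


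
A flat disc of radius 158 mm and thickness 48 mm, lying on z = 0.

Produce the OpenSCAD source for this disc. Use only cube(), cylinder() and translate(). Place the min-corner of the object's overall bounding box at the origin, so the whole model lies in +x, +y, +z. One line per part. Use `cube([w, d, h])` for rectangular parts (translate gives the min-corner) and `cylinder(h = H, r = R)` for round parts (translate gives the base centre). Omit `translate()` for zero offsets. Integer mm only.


translate([158, 158, 0]) cylinder(h = 48, r = 158);


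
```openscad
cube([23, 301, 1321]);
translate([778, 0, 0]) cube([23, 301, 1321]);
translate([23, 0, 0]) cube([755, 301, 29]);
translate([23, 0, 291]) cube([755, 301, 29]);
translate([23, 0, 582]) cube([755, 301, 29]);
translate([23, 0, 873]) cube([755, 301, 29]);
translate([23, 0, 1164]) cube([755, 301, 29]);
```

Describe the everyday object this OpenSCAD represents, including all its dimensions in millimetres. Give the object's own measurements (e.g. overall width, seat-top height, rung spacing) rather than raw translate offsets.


An open bookshelf. Two side panels, each 23 mm thick, 301 mm deep and 1321 mm tall, stand 801 mm apart (outside-to-outside). Between them sit 5 shelves, each 29 mm thick and 301 mm deep, spanning the full gap between the sides. The bottom shelf rests on the floor (its underside at z = 0) and the clear gap between one shelf's top and the next shelf's underside is 262 mm.


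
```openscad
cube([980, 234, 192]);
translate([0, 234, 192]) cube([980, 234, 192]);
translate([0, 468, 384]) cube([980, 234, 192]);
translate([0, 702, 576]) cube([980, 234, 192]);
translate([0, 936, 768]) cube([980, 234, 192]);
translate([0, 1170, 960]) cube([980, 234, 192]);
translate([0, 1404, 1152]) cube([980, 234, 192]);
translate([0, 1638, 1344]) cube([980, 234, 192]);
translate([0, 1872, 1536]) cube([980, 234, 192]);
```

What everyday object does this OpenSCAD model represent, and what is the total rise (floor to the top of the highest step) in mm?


A staircase. The total rise is 1728 mm.

9 identical blocks, each offset up and back from the previous — a staircase. Each step is 192 mm tall and there are 9 of them, so the total rise is 9 × 192 = 1728 mm.


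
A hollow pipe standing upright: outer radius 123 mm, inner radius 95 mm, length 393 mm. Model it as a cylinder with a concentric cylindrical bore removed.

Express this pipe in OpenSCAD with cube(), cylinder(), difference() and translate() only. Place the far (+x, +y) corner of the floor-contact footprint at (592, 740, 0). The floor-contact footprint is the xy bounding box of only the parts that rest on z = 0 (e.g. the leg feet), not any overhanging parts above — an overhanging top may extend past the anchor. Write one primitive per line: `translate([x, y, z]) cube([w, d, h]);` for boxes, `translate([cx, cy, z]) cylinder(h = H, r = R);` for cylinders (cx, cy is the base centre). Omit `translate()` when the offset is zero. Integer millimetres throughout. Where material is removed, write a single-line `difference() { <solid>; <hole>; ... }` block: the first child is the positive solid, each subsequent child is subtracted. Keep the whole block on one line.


difference() { translate([469, 617, 0]) cylinder(h = 393, r = 123); translate([469, 617, 0]) cylinder(h = 393, r = 95); }


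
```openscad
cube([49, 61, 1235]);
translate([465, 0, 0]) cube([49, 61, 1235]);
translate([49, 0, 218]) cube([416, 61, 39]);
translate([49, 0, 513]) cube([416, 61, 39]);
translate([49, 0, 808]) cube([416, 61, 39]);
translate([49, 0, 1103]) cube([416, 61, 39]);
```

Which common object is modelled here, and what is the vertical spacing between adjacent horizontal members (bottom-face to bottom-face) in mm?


A ladder. The rung spacing is 295 mm.

Two tall 49×61 posts with 4 short bars between them — a ladder. Adjacent rungs sit at z = 218 and z = 513, so the spacing is 513 − 218 = 295 mm.


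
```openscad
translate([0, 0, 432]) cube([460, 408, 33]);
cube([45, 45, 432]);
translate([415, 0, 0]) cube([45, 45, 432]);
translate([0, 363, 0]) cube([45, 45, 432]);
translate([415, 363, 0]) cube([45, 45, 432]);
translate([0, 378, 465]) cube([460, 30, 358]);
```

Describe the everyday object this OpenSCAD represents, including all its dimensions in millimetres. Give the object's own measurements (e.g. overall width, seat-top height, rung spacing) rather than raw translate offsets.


A chair. The seat is a 460×408×33 mm slab with its top at z = 465 mm, on four 45×45 mm corner legs (flush with the seat edges, standing on z = 0). A flat backrest 30 mm thick, 358 mm tall, spans the full seat width and rises from the seat top along its +y edge, rear face flush with the rear of the seat.


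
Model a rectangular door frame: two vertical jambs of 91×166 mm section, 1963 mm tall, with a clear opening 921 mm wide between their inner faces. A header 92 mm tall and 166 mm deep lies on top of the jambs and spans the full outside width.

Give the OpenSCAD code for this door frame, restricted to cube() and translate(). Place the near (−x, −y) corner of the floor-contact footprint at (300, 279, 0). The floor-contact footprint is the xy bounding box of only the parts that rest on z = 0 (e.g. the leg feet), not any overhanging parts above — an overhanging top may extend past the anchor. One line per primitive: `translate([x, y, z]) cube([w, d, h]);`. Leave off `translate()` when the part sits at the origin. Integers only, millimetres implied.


translate([300, 279, 0]) cube([91, 166, 1963]);
translate([1312, 279, 0]) cube([91, 166, 1963]);
translate([300, 279, 1963]) cube([1103, 166, 92]);


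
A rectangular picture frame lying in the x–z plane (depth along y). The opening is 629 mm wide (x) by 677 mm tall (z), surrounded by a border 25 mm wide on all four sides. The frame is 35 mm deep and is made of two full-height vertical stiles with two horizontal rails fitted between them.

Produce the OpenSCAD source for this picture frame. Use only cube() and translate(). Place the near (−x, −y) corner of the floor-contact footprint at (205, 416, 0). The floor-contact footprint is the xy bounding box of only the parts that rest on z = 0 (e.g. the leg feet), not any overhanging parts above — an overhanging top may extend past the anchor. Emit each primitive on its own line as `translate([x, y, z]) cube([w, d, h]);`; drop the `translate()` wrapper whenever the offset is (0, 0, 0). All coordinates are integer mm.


translate([205, 416, 0]) cube([25, 35, 727]);
translate([859, 416, 0]) cube([25, 35, 727]);
translate([230, 416, 0]) cube([629, 35, 25]);
translate([230, 416, 702]) cube([629, 35, 25]);


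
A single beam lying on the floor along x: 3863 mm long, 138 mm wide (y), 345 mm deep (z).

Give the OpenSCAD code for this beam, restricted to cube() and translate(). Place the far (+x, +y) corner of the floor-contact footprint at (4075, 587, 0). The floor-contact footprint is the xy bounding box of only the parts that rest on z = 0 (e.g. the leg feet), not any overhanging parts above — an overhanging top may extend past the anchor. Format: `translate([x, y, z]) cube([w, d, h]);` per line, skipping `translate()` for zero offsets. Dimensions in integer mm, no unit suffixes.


translate([212, 449, 0]) cube([3863, 138, 345]);


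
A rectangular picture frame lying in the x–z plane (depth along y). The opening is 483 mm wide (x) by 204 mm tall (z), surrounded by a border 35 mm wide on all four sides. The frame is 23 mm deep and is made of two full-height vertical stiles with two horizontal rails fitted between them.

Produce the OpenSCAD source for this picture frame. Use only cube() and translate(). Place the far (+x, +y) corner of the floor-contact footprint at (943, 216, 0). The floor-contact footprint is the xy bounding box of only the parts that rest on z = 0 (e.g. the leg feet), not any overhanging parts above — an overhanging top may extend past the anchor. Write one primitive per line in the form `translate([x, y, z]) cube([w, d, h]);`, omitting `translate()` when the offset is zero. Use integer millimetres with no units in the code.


translate([390, 193, 0]) cube([35, 23, 274]);
translate([908, 193, 0]) cube([35, 23, 274]);
translate([425, 193, 0]) cube([483, 23, 35]);
translate([425, 193, 239]) cube([483, 23, 35]);


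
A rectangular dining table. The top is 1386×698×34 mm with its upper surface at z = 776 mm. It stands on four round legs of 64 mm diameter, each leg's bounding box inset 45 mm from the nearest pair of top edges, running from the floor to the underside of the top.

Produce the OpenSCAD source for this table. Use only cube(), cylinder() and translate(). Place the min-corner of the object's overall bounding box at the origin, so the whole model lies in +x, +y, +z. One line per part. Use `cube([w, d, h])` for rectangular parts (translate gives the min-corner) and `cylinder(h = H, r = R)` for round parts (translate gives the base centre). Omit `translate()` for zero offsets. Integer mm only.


translate([0, 0, 742]) cube([1386, 698, 34]);
translate([77, 77, 0]) cylinder(h = 742, r = 32);
translate([1309, 77, 0]) cylinder(h = 742, r = 32);
translate([77, 621, 0]) cylinder(h = 742, r = 32);
translate([1309, 621, 0]) cylinder(h = 742, r = 32);


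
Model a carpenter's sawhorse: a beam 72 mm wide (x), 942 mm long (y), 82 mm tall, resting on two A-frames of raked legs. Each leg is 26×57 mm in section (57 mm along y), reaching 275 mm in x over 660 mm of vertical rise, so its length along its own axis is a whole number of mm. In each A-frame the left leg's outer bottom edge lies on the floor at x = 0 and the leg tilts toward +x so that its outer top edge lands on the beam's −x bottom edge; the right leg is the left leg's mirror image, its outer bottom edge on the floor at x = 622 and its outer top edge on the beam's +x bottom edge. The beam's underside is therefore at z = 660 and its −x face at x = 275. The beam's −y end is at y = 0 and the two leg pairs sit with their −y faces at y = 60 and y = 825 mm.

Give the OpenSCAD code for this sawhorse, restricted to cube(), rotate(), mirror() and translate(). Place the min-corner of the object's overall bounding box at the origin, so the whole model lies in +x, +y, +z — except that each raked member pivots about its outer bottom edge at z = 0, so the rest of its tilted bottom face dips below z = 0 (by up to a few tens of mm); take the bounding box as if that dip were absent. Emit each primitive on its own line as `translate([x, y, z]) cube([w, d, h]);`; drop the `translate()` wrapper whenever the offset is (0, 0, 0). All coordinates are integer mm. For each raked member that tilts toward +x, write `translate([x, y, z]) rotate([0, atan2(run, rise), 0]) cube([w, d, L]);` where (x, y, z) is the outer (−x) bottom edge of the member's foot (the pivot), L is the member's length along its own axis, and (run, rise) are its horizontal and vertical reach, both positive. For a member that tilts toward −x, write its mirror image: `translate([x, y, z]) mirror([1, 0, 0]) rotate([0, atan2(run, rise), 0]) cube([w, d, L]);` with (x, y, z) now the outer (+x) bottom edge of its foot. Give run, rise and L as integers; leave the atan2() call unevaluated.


translate([275, 0, 660]) cube([72, 942, 82]);
translate([0, 60, 0]) rotate([0, atan2(275, 660), 0]) cube([26, 57, 715]);
translate([622, 60, 0]) mirror([1, 0, 0]) rotate([0, atan2(275, 660), 0]) cube([26, 57, 715]);
translate([0, 825, 0]) rotate([0, atan2(275, 660), 0]) cube([26, 57, 715]);
translate([622, 825, 0]) mirror([1, 0, 0]) rotate([0, atan2(275, 660), 0]) cube([26, 57, 715]);


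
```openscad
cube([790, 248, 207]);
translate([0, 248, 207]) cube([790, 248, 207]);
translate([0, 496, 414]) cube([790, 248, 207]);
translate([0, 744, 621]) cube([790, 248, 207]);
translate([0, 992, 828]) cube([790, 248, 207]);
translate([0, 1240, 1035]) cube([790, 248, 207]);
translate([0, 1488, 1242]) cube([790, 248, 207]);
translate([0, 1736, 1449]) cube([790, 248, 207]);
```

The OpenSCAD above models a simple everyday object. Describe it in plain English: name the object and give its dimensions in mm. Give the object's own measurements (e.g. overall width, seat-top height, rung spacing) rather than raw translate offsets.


A straight staircase of 8 solid steps. Each step is 790 mm wide (x), 248 mm deep (y, the going) and 207 mm tall (the rise). The first step rests on the floor; each subsequent step sits one going further in +y and one rise higher in +z, directly behind and above the previous step with no overlap.


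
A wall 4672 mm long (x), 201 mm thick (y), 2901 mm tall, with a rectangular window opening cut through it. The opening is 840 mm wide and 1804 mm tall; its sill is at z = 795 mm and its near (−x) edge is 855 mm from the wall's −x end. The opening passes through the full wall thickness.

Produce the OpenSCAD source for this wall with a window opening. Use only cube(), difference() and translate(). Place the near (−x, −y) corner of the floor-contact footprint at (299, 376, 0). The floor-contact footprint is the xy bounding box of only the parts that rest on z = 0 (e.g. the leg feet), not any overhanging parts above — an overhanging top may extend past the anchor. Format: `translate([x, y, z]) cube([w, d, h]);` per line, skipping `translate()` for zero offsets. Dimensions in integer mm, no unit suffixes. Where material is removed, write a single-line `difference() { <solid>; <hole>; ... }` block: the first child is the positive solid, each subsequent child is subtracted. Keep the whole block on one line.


difference() { translate([299, 376, 0]) cube([4672, 201, 2901]); translate([1154, 376, 795]) cube([840, 201, 1804]); }


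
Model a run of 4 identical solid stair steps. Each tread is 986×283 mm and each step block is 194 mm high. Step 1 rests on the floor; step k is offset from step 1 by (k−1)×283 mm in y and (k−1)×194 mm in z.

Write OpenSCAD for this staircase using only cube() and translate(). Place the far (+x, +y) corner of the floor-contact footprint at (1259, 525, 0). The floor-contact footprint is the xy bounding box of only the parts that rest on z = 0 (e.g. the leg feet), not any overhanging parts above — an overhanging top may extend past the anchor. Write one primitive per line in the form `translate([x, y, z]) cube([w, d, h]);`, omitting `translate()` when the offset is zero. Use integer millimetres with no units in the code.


translate([273, 242, 0]) cube([986, 283, 194]);
translate([273, 525, 194]) cube([986, 283, 194]);
translate([273, 808, 388]) cube([986, 283, 194]);
translate([273, 1091, 582]) cube([986, 283, 194]);


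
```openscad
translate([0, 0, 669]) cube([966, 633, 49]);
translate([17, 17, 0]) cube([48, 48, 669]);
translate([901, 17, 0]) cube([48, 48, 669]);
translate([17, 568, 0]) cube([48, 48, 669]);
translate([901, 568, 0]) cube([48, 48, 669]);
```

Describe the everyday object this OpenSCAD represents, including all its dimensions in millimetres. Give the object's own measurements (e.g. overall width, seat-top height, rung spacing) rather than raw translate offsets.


A table: top 966 mm (x) × 633 mm (y), 49 mm thick, upper face at z = 718 mm, on four 48×48 mm square legs, each inset 17 mm from the nearest pair of top edges from z = 0 to the bottom of the top.


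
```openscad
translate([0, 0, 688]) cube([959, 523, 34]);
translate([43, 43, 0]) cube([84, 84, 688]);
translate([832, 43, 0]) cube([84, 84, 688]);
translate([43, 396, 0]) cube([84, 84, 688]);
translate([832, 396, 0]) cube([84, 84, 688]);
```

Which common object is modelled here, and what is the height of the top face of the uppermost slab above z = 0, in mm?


A table. The table height is 722 mm.

A 959×523×34 slab sits at z = 688 on four 84 mm square posts — a table. The top surface is at 688 + 34 = 722 mm.


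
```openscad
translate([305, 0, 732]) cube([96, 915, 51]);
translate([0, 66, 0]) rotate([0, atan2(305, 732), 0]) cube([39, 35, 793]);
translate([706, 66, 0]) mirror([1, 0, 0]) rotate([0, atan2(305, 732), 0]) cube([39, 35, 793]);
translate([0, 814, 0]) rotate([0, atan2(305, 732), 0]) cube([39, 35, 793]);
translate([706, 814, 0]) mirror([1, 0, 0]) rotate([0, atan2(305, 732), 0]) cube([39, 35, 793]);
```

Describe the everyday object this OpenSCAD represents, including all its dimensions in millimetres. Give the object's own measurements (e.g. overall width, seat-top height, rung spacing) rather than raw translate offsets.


A sawhorse. A 96×915×51 mm beam (x, y, z) sits on two A-frame leg pairs. Each pair is two raked legs of 39×35 mm section (35 mm along y) splaying symmetrically in x. Each leg rises 732 mm vertically over 305 mm of horizontal reach and is 793 mm long along its own axis. Every leg's outer bottom edge rests on the floor and its outer top edge meets a bottom edge of the beam — the left legs (tilting toward +x) meet the beam's −x bottom edge, the right legs (their mirror images, tilting toward −x) meet its +x bottom edge — so the leg tops tuck under the beam, the beam's underside is 732 mm above the floor, and the feet are 706 mm apart outside-to-outside with the beam centred between them. The two leg pairs are set in 66 mm from either end of the beam.


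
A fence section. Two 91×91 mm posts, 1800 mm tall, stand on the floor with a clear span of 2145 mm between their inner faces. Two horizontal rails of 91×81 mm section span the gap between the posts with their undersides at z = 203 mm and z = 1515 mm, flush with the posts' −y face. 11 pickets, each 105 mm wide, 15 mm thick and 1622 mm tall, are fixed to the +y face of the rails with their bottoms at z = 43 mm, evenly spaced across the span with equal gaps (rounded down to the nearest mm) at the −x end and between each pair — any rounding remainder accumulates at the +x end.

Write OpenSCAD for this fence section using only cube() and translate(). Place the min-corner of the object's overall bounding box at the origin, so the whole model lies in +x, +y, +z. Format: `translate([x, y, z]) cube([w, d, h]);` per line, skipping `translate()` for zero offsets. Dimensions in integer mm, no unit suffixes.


cube([91, 91, 1800]);
translate([2236, 0, 0]) cube([91, 91, 1800]);
translate([91, 0, 203]) cube([2145, 91, 81]);
translate([91, 0, 1515]) cube([2145, 91, 81]);
translate([173, 91, 43]) cube([105, 15, 1622]);
translate([360, 91, 43]) cube([105, 15, 1622]);
translate([547, 91, 43]) cube([105, 15, 1622]);
translate([734, 91, 43]) cube([105, 15, 1622]);
translate([921, 91, 43]) cube([105, 15, 1622]);
translate([1108, 91, 43]) cube([105, 15, 1622]);
translate([1295, 91, 43]) cube([105, 15, 1622]);
translate([1482, 91, 43]) cube([105, 15, 1622]);
translate([1669, 91, 43]) cube([105, 15, 1622]);
translate([1856, 91, 43]) cube([105, 15, 1622]);
translate([2043, 91, 43]) cube([105, 15, 1622]);


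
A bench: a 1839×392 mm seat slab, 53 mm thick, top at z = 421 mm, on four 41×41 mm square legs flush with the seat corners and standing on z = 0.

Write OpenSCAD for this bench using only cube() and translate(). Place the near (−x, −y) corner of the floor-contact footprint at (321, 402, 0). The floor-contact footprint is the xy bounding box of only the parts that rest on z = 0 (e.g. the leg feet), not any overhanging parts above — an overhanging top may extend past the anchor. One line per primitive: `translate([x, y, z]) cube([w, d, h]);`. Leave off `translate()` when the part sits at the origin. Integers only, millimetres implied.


translate([321, 402, 368]) cube([1839, 392, 53]);
translate([321, 402, 0]) cube([41, 41, 368]);
translate([321, 753, 0]) cube([41, 41, 368]);
translate([2119, 402, 0]) cube([41, 41, 368]);
translate([2119, 753, 0]) cube([41, 41, 368]);


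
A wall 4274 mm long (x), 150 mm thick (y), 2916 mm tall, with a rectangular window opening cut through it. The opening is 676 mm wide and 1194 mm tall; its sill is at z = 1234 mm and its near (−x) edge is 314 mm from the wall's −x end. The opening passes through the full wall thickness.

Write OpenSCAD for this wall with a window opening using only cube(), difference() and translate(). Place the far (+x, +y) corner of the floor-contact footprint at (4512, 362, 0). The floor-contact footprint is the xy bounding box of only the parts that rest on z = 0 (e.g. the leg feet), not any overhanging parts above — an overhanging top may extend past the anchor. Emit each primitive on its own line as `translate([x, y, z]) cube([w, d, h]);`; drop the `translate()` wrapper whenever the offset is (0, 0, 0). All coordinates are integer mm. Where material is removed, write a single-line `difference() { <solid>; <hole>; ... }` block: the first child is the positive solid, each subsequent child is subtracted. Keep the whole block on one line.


difference() { translate([238, 212, 0]) cube([4274, 150, 2916]); translate([552, 212, 1234]) cube([676, 150, 1194]); }


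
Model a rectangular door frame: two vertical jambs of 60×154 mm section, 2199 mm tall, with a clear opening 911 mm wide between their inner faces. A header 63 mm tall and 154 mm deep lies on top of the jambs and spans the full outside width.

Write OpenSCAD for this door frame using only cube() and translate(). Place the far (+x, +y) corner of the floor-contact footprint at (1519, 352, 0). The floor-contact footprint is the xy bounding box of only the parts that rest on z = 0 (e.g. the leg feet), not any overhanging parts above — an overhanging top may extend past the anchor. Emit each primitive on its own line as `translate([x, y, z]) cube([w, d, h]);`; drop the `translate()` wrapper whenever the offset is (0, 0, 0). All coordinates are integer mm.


translate([488, 198, 0]) cube([60, 154, 2199]);
translate([1459, 198, 0]) cube([60, 154, 2199]);
translate([488, 198, 2199]) cube([1031, 154, 63]);


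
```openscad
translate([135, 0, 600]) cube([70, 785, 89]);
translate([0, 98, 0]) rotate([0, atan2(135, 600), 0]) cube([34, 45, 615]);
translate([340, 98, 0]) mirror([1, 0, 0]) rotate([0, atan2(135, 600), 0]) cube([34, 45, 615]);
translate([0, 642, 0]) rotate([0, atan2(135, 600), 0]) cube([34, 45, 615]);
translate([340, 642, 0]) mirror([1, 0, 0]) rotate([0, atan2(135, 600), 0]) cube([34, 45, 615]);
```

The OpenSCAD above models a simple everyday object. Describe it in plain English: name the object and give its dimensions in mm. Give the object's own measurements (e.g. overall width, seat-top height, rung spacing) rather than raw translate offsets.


A sawhorse. A 70×785×89 mm beam (x, y, z) sits on two A-frame leg pairs. Each pair is two raked legs of 34×45 mm section (45 mm along y) splaying symmetrically in x. Each leg rises 600 mm vertically over 135 mm of horizontal reach and is 615 mm long along its own axis. Every leg's outer bottom edge rests on the floor and its outer top edge meets a bottom edge of the beam — the left legs (tilting toward +x) meet the beam's −x bottom edge, the right legs (their mirror images, tilting toward −x) meet its +x bottom edge — so the leg tops tuck under the beam, the beam's underside is 600 mm above the floor, and the feet are 340 mm apart outside-to-outside with the beam centred between them. The two leg pairs are set in 98 mm from either end of the beam.


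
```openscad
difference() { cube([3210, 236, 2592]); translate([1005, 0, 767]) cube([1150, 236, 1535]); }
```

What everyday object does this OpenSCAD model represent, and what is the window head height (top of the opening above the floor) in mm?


A wall with a window opening. The window head height is 2302 mm.

A wall with a rectangular opening subtracted — a window. Sill at z = 767, opening 1535 mm tall, so the head is at 767 + 1535 = 2302 mm.


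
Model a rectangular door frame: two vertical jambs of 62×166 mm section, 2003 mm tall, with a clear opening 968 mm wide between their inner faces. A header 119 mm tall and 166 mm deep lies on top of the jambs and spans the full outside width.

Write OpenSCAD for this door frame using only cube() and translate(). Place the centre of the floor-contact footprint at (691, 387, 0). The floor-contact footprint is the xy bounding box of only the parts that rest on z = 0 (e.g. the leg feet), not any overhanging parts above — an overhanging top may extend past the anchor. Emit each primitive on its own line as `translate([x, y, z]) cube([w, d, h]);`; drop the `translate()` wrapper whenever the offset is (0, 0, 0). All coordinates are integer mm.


translate([145, 304, 0]) cube([62, 166, 2003]);
translate([1175, 304, 0]) cube([62, 166, 2003]);
translate([145, 304, 2003]) cube([1092, 166, 119]);


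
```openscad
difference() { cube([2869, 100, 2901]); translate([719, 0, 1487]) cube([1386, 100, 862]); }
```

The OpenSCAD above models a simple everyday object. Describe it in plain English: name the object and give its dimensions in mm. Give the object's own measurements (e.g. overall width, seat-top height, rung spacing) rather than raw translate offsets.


A wall 2869 mm long (x), 100 mm thick (y), 2901 mm tall, with a rectangular window opening cut through it. The opening is 1386 mm wide and 862 mm tall; its sill is at z = 1487 mm and its near (−x) edge is 719 mm from the wall's −x end. The opening passes through the full wall thickness.


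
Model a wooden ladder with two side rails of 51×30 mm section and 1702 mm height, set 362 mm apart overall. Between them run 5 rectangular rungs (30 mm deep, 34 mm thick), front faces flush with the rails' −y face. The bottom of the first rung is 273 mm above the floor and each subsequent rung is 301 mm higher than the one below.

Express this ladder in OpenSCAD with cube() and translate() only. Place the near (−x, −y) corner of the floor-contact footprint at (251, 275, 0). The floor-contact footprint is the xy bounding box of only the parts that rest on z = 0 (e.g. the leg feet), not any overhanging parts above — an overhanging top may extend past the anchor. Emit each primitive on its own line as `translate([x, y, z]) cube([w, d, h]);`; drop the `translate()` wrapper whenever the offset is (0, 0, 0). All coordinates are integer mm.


translate([251, 275, 0]) cube([51, 30, 1702]);
translate([562, 275, 0]) cube([51, 30, 1702]);
translate([302, 275, 273]) cube([260, 30, 34]);
translate([302, 275, 574]) cube([260, 30, 34]);
translate([302, 275, 875]) cube([260, 30, 34]);
translate([302, 275, 1176]) cube([260, 30, 34]);
translate([302, 275, 1477]) cube([260, 30, 34]);


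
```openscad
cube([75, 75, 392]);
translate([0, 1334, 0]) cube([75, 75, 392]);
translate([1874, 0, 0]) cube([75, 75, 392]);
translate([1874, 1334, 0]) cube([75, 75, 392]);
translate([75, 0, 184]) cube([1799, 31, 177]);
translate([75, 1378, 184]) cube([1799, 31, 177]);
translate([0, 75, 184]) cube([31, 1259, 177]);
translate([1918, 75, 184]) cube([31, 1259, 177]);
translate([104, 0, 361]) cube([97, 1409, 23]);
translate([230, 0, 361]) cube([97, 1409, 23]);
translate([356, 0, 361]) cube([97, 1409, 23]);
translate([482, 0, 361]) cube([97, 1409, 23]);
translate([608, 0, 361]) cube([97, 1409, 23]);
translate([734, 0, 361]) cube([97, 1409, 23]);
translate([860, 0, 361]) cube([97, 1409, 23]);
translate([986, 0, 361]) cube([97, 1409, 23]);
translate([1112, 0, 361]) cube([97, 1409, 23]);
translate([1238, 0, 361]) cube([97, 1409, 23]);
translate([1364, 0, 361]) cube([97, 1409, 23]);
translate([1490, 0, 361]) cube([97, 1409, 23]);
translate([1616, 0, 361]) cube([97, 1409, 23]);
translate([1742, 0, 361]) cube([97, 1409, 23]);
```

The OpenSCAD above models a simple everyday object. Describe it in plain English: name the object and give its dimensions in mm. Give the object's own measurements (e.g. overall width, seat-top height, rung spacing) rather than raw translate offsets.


A bed frame 1949 mm long (x) by 1409 mm wide (y). Four 75×75 mm corner posts, 392 mm tall, at the corners of the footprint. Four rails of 31 mm thickness and 177 mm height run between adjacent posts with their undersides at z = 184 mm, their outer faces flush with the outside of the frame (the two x-running rails run between the posts' inner faces; the two y-running rails run between the posts' inner faces). 14 slats, each 97 mm wide (x) and 23 mm thick, lie across the top of the two x-running rails, running the full 1409 mm width of the frame in y; along x they sit between the end posts with a 29 mm gap after the −x posts and between neighbouring slats, leaving 35 mm before the +x posts.


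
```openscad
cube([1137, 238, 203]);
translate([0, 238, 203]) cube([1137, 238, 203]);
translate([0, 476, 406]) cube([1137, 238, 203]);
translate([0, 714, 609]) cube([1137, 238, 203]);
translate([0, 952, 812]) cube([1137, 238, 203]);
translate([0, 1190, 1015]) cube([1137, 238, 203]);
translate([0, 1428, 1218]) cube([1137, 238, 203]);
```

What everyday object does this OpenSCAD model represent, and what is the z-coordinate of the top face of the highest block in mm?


A staircase. The total rise is 1421 mm.

7 identical blocks, each offset up and back from the previous — a staircase. Each step is 203 mm tall and there are 7 of them, so the total rise is 7 × 203 = 1421 mm.
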